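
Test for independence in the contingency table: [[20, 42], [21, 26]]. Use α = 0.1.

χ² = 1.758. df = 1, critical = 2.706. Fail to reject H₀. No evidence of dependence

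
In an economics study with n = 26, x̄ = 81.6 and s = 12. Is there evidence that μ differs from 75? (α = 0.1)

t = (x̄ - μ₀)/(s/√n) = (81.6 - 75)/(12/√26) = 2.804. df = 25, critical t = ±1.708. Reject H₀.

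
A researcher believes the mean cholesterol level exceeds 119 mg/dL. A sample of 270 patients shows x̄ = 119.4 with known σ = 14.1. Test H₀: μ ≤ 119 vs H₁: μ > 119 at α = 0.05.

z = 0.466. Critical value: 1.645. Fail to reject H₀.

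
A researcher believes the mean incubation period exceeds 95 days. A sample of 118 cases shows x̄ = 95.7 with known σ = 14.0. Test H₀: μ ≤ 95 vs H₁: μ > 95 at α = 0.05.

z = 0.543. Critical value: 1.645. Fail to reject H₀.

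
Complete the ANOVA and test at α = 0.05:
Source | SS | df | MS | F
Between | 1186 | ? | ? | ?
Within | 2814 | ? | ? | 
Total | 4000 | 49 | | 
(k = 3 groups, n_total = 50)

df_between = 2, df_within = 47. MS_between = 593.0, MS_within = 59.87. F = 9.904, F_crit ≈ 3.195. Reject H₀.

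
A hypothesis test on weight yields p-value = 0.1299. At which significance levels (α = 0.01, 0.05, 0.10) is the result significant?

p = 0.1299. Not significant at any of the given levels.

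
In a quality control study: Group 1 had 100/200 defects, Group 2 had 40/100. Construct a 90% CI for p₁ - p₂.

p̂₁ = 0.5, p̂₂ = 0.4. Difference = 0.1. CI = (0.001, 0.199)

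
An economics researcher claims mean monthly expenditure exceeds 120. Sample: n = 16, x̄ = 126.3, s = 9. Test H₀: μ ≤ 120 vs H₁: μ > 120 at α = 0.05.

t = (126.3 - 120)/(9/√16) = 2.8, df = 15. Critical t = 1.753. Reject H₀.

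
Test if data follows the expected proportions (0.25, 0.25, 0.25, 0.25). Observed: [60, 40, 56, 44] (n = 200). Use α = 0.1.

Expected: [50.0, 50.0, 50.0, 50.0]. χ² = 5.44. df = 3, critical = 6.251. Fail to reject H₀.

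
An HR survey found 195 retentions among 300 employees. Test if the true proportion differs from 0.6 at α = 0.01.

p̂ = 0.65, p₀ = 0.6. z = (p̂ - p₀)/√(p₀(1-p₀)/n) = 1.768. Critical: ±2.576. Fail to reject H₀.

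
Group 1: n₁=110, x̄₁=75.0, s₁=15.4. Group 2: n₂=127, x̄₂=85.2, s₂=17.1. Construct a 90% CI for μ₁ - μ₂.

Difference = -10.2. SE = √(15.4²/110 + 17.1²/127) = 2.112. CI = (-13.67, -6.73)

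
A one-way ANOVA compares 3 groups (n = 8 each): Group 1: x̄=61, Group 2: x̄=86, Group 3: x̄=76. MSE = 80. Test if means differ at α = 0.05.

Grand mean = 74.33. SS_between = 2533.33, MS_between = 1266.67. F = 15.833, F_crit ≈ 3.467. Reject H₀.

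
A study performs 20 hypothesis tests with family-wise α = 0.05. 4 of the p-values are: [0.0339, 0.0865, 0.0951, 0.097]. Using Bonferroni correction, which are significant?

Bonferroni α = 0.05/20 = 0.0025. None of the given p-values are significant.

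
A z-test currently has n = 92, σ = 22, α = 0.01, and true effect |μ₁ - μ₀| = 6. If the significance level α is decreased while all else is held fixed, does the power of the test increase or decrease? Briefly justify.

Power decreases: a smaller α raises the critical value, so less of the H₁ sampling distribution falls in the rejection region.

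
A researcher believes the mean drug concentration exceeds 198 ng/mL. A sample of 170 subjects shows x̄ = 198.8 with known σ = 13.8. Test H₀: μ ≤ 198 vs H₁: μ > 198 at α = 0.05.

z = 0.756. Critical value: 1.645. Fail to reject H₀.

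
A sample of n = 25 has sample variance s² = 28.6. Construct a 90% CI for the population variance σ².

df = 24. χ²_{0.05} = 36.415, χ²_{0.95} = 13.848. CI for σ² = ((n-1)s²/χ²_{α/2}, (n-1)s²/χ²_{1-α/2}) = (24·28.6/36.415, 24·28.6/13.848) = (18.85, 49.57)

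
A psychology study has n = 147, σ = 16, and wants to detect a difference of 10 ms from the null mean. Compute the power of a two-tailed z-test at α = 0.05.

SE = σ/√n = 16/√147 = 1.32. Non-centrality λ = d/SE = 10/1.32 = 7.578. Power ≈ Φ(λ - z_{α/2}) = Φ(7.578 - 1.96) = Φ(5.618) = 1.0.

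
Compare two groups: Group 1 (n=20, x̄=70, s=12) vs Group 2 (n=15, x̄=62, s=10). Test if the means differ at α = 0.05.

Pooled sp = 11.2. t = 2.092, df = 33. Critical t = ±2.035. Reject H₀.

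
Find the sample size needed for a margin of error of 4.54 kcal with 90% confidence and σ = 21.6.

n = (z*σ/E)² = (1.645×21.6/4.54)² = 61.3 → n = 62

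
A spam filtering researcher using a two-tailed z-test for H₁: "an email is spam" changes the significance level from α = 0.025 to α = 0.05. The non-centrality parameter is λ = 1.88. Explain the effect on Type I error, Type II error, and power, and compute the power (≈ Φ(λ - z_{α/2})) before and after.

Increasing α from 0.025 to 0.05:
• Type I error rate increases (α is the Type I rate by definition).
• Critical value moves from z_{α/2} = 2.241 to 1.96, so power = Φ(λ - z_{α/2}) goes from Φ(1.88 - 2.241) = 0.359 to Φ(1.88 - 1.96) = 0.468.
• Type II error rate β = 1 - power therefore decreases (0.641 → 0.532).
Appropriate when false negatives are costly — here, a spam email lands in the inbox.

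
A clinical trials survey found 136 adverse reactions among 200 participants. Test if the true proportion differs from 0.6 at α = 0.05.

p̂ = 0.68, p₀ = 0.6. z = (p̂ - p₀)/√(p₀(1-p₀)/n) = 2.309. Critical: ±1.96. Reject H₀.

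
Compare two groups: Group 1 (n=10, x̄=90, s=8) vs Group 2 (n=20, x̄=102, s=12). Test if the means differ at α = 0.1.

Pooled sp = 10.88. t = -2.849, df = 28. Critical t = ±1.701. Reject H₀.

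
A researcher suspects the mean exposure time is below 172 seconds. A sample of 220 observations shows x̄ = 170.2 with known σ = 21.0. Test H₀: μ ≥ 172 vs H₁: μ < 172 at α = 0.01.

z = -1.271. Critical value: -2.33. Fail to reject H₀.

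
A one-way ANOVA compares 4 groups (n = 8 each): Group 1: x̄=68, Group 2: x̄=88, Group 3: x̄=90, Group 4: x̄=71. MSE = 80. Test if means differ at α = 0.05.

Grand mean = 79.25. SS_between = 3094.0, MS_between = 1031.33. F = 12.892, F_crit ≈ 2.947. Reject H₀.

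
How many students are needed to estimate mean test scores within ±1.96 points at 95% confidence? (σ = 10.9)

n = (z*σ/E)² = (1.96×10.9/1.96)² = 118.8 → n = 119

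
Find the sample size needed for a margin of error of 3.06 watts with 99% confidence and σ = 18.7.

n = (z*σ/E)² = (2.576×18.7/3.06)² = 247.8 → n = 248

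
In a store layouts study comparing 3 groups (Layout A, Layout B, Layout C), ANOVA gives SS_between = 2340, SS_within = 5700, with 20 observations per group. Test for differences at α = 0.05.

df_between = 2, df_within = 57. F = MS_between/MS_within = 1170.0/100.0 = 11.7. F_crit ≈ 3.159. Reject H₀. At least one mean differs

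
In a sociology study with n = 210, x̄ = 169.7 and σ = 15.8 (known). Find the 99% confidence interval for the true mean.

CI = x̄ ± z*(σ/√n) = 169.7 ± 2.576(15.8/√210) = 169.7 ± 2.81 = (166.89, 172.51)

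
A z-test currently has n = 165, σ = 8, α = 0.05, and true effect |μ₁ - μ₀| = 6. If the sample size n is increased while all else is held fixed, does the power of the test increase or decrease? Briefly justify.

Power increases: a larger n shrinks the standard error σ/√n, moving the sampling distribution under H₁ further from the critical value.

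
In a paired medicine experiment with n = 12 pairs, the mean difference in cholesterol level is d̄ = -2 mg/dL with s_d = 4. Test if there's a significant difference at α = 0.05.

t = d̄/(s_d/√n) = -2/(4/√12) = -1.732. df = 11, critical t = ±2.201. Fail to reject H₀.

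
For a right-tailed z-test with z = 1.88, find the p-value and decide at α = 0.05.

p = P(Z > 1.88) = 1 - Φ(1.88) ≈ 0.0301. Since p < 0.05, reject H₀ (significant) at α = 0.05.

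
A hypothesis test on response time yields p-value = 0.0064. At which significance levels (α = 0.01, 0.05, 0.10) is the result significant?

p = 0.0064. Significant at: α = 0.01, 0.05, 0.1.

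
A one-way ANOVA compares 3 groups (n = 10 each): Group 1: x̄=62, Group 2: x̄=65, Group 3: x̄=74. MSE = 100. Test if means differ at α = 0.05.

Grand mean = 67.0. SS_between = 780.0, MS_between = 390.0. F = 3.9, F_crit ≈ 3.354. Reject H₀.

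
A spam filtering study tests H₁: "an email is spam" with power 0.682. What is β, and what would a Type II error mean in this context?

β = 1 - power = 1 - 0.682 = 0.318. A Type II error is failing to reject H₀ when H₀ is false (false negative) — here, failing to conclude that an email is spam when in fact it is true. Consequence: a spam email lands in the inbox.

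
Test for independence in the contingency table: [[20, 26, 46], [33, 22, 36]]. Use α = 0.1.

χ² = 4.736. df = 2, critical = 4.605. Reject H₀. Variables are dependent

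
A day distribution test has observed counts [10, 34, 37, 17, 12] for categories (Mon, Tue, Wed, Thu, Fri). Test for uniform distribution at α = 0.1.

Expected = 22 each. χ² = Σ(O-E)²/E = 29.0. df = 4, critical value = 7.779. Reject H₀.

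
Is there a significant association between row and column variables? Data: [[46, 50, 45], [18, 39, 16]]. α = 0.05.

χ² = 6.439. df = 2, critical = 5.991. Reject H₀. Variables are dependent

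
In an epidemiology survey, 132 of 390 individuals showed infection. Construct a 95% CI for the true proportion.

p̂ = 0.338. CI = p̂ ± z*√(p̂(1-p̂)/n) = (0.291, 0.385)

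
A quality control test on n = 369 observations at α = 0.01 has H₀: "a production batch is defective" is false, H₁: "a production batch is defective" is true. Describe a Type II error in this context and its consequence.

Type II error: failing to reject H₀ when it is false — concluding that a production batch is defective is not supported when in fact it is. Consequence: shipping a defective batch — faulty products reach customers.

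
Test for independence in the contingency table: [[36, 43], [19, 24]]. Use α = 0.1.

χ² = 0.022. df = 1, critical = 2.706. Fail to reject H₀. No evidence of dependence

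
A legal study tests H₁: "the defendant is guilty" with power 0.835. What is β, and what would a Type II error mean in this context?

β = 1 - power = 1 - 0.835 = 0.165. A Type II error is failing to reject H₀ when H₀ is false (false negative) — here, failing to conclude that the defendant is guilty when in fact it is true. Consequence: acquitting a guilty person.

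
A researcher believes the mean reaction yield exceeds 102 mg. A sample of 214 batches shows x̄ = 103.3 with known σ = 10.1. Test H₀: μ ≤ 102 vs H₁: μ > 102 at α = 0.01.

z = 1.883. Critical value: 2.33. Fail to reject H₀.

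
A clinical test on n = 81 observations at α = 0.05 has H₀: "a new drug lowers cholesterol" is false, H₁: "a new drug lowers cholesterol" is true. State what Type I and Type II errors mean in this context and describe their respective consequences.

Type I (false positive): concluding that a new drug lowers cholesterol when it is not — approving an ineffective drug — patients take a useless medication and may skip effective alternatives. Type II (false negative): failing to conclude that a new drug lowers cholesterol when it is — shelving an effective drug — patients miss out on a treatment that would have helped. Which is costlier depends on domain priorities and is a judgement call rather than a statistical fact.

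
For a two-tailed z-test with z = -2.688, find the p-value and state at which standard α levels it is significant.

p = 2·P(Z > |-2.688|) = 2·(1 - Φ(2.688)) ≈ 0.0072. Significant at α = 0.1; Significant at α = 0.05; Significant at α = 0.01.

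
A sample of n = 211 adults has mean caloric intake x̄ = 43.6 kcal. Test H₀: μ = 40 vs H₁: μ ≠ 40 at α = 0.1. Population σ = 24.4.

z = (x̄ - μ₀)/(σ/√n) = (43.6 - 40)/(24.4/√211) = 2.143. Critical value: ±1.645. Since |2.143| > 1.645, Reject H₀.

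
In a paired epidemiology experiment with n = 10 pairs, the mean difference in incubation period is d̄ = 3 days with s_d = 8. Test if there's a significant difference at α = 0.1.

t = d̄/(s_d/√n) = 3/(8/√10) = 1.186. df = 9, critical t = ±1.833. Fail to reject H₀.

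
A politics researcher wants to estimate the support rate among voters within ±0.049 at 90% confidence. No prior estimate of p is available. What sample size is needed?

Conservative approach: use p = 0.5 (maximizes p(1-p) = 0.25). n = z²(0.25)/E² = 1.645²×0.25/0.049² = 281.8 → n = 282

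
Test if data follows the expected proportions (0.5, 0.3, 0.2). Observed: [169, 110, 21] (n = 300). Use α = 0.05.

Expected: [150.0, 90.0, 60.0]. χ² = 32.201. df = 2, critical = 5.991. Reject H₀.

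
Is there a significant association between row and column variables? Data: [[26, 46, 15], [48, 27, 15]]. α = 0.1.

χ² = 11.438. df = 2, critical = 4.605. Reject H₀. Variables are dependent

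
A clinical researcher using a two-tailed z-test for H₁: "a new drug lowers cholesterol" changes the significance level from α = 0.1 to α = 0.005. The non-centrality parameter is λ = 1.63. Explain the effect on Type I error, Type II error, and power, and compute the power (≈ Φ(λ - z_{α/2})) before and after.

Decreasing α from 0.1 to 0.005:
• Type I error rate decreases (α is the Type I rate by definition).
• Critical value moves from z_{α/2} = 1.645 to 2.807, so power = Φ(λ - z_{α/2}) goes from Φ(1.63 - 1.645) = 0.494 to Φ(1.63 - 2.807) = 0.12.
• Type II error rate β = 1 - power therefore increases (0.506 → 0.88).
Appropriate when false positives are costly — here, approving an ineffective drug — patients take a useless medication and may skip effective alternatives.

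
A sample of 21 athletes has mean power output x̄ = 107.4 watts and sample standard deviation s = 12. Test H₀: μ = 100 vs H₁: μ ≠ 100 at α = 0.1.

t = (x̄ - μ₀)/(s/√n) = (107.4 - 100)/(12/√21) = 2.826. df = 20, critical t = ±1.725. Reject H₀.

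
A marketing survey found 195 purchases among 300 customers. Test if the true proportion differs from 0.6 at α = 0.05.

p̂ = 0.65, p₀ = 0.6. z = (p̂ - p₀)/√(p₀(1-p₀)/n) = 1.768. Critical: ±1.96. Fail to reject H₀.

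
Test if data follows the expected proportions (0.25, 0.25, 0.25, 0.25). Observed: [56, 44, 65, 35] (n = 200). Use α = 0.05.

Expected: [50.0, 50.0, 50.0, 50.0]. χ² = 10.44. df = 3, critical = 7.815. Reject H₀.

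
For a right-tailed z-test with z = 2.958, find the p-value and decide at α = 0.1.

p = P(Z > 2.958) = 1 - Φ(2.958) ≈ 0.0015. Since p < 0.1, reject H₀ (significant) at α = 0.1.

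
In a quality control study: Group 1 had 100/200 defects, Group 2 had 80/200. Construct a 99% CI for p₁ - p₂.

p̂₁ = 0.5, p̂₂ = 0.4. Difference = 0.1. CI = (-0.028, 0.228)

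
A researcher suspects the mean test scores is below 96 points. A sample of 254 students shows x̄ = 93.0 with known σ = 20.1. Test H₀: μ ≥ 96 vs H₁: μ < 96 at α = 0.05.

z = -2.379. Critical value: -1.645. Reject H₀.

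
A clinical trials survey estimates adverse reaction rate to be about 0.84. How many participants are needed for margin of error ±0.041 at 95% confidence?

n = z²p(1-p)/E² = 1.96²×0.84×0.16/0.041² = 307.1 → n = 308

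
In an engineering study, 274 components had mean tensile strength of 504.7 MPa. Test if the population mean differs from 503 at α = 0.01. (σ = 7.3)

z = (x̄ - μ₀)/(σ/√n) = (504.7 - 503)/(7.3/√274) = 3.855. Critical value: ±2.576. Since |3.855| > 2.576, Reject H₀.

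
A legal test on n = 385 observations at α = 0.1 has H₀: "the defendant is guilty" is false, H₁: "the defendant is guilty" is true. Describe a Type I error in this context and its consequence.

Type I error: rejecting H₀ when it is true — concluding that the defendant is guilty when in fact it is not. Consequence: convicting an innocent person.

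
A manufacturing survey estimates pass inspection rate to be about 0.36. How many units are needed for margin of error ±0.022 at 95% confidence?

n = z²p(1-p)/E² = 1.96²×0.36×0.64/0.022² = 1828.7 → n = 1829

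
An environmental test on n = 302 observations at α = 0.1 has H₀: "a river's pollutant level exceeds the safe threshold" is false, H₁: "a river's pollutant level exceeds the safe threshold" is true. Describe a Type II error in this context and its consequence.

Type II error: failing to reject H₀ when it is false — concluding that a river's pollutant level exceeds the safe threshold is not supported when in fact it is. Consequence: allowing unsafe pollution to continue.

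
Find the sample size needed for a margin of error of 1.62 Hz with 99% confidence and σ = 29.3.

n = (z*σ/E)² = (2.576×29.3/1.62)² = 2170.7 → n = 2171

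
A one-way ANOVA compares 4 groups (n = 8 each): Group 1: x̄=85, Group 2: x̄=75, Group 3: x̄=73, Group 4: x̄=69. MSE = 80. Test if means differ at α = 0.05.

Grand mean = 75.5. SS_between = 1112.0, MS_between = 370.67. F = 4.633, F_crit ≈ 2.947. Reject H₀.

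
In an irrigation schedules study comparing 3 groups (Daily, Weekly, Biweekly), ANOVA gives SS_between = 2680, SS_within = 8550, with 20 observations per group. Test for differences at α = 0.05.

df_between = 2, df_within = 57. F = MS_between/MS_within = 1340.0/150.0 = 8.933. F_crit ≈ 3.159. Reject H₀. At least one mean differs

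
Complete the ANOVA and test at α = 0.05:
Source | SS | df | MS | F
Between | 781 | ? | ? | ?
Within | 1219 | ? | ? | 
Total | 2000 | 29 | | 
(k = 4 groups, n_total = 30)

df_between = 3, df_within = 26. MS_between = 260.33, MS_within = 46.88. F = 5.553, F_crit ≈ 2.975. Reject H₀.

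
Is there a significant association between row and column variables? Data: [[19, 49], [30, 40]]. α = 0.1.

χ² = 3.351. df = 1, critical = 2.706. Reject H₀. Variables are dependent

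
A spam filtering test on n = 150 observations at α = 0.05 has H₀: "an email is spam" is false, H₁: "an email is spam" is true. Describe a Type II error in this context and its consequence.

Type II error: failing to reject H₀ when it is false — concluding that an email is spam is not supported when in fact it is. Consequence: a spam email lands in the inbox.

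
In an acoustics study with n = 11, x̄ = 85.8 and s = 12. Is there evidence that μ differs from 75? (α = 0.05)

t = (x̄ - μ₀)/(s/√n) = (85.8 - 75)/(12/√11) = 2.985. df = 10, critical t = ±2.228. Reject H₀.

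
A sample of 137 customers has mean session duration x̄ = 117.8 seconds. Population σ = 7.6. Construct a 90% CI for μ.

CI = x̄ ± z*(σ/√n) = 117.8 ± 1.645(7.6/√137) = 117.8 ± 1.07 = (116.73, 118.87)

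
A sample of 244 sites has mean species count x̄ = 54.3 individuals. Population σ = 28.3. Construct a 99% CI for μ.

CI = x̄ ± z*(σ/√n) = 54.3 ± 2.576(28.3/√244) = 54.3 ± 4.67 = (49.63, 58.97)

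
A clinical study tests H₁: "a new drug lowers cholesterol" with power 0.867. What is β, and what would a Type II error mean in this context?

β = 1 - power = 1 - 0.867 = 0.133. A Type II error is failing to reject H₀ when H₀ is false (false negative) — here, failing to conclude that a new drug lowers cholesterol when in fact it is true. Consequence: shelving an effective drug — patients miss out on a treatment that would have helped.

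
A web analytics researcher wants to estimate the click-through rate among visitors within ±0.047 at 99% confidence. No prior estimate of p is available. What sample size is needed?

Conservative approach: use p = 0.5 (maximizes p(1-p) = 0.25). n = z²(0.25)/E² = 2.576²×0.25/0.047² = 751.0 → n = 751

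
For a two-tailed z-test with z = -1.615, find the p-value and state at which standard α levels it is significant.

p = 2·P(Z > |-1.615|) = 2·(1 - Φ(1.615)) ≈ 0.1063. Not significant at any standard level.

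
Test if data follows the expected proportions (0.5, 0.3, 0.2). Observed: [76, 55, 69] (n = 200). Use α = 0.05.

Expected: [100.0, 60.0, 40.0]. χ² = 27.202. df = 2, critical = 5.991. Reject H₀.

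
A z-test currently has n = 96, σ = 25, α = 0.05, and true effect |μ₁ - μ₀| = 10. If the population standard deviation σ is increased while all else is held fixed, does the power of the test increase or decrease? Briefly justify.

Power decreases: a larger σ inflates the standard error σ/√n, pulling the sampling distribution under H₁ back toward the critical value.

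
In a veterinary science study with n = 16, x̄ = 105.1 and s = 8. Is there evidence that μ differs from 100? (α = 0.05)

t = (x̄ - μ₀)/(s/√n) = (105.1 - 100)/(8/√16) = 2.55. df = 15, critical t = ±2.131. Reject H₀.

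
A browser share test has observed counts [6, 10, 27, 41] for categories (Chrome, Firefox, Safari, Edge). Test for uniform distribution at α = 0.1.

Expected = 21 each. χ² = Σ(O-E)²/E = 37.238. df = 3, critical value = 6.251. Reject H₀.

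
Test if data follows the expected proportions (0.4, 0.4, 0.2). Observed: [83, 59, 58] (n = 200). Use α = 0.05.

Expected: [80.0, 80.0, 40.0]. χ² = 13.725. df = 2, critical = 5.991. Reject H₀.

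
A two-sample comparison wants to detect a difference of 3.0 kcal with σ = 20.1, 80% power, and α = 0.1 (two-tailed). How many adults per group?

n per group = 2(z_α/2 + z_β)²σ²/d² = 2×(1.645 + 0.84)²×20.1²/3.0² = 554.4 → n = 555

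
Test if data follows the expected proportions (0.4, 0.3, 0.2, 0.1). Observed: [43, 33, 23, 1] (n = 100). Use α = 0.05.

Expected: [40.0, 30.0, 20.0, 10.0]. χ² = 9.075. df = 3, critical = 7.815. Reject H₀.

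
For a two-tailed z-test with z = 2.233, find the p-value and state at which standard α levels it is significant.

p = 2·P(Z > |2.233|) = 2·(1 - Φ(2.233)) ≈ 0.0255. Significant at α = 0.1; Significant at α = 0.05.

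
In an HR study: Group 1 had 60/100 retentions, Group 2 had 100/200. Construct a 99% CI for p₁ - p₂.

p̂₁ = 0.6, p̂₂ = 0.5. Difference = 0.1. CI = (-0.056, 0.256)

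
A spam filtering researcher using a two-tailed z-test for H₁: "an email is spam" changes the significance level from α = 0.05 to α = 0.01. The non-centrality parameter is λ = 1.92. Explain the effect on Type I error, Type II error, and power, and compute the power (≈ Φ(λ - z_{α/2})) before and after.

Decreasing α from 0.05 to 0.01:
• Type I error rate decreases (α is the Type I rate by definition).
• Critical value moves from z_{α/2} = 1.96 to 2.576, so power = Φ(λ - z_{α/2}) goes from Φ(1.92 - 1.96) = 0.484 to Φ(1.92 - 2.576) = 0.256.
• Type II error rate β = 1 - power therefore increases (0.516 → 0.744).
Appropriate when false positives are costly — here, a legitimate email is sent to the spam folder and the user misses it.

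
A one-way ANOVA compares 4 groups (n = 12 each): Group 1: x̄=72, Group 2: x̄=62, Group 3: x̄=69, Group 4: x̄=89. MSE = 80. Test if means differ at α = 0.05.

Grand mean = 73.0. SS_between = 4728.0, MS_between = 1576.0. F = 19.7, F_crit ≈ 2.816. Reject H₀.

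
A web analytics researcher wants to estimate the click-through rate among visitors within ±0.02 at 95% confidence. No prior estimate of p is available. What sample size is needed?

Conservative approach: use p = 0.5 (maximizes p(1-p) = 0.25). n = z²(0.25)/E² = 1.96²×0.25/0.02² = 2401.0 → n = 2401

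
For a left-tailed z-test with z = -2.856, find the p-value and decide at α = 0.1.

p = P(Z < -2.856) = Φ(-2.856) ≈ 0.0021. Since p < 0.1, reject H₀ (significant) at α = 0.1.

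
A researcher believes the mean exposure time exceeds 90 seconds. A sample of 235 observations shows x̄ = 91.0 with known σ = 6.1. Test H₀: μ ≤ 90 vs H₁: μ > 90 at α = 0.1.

z = 2.513. Critical value: 1.28. Reject H₀.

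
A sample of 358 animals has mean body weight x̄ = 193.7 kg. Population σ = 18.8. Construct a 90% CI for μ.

CI = x̄ ± z*(σ/√n) = 193.7 ± 1.645(18.8/√358) = 193.7 ± 1.63 = (192.07, 195.33)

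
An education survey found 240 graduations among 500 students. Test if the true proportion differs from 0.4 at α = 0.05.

p̂ = 0.48, p₀ = 0.4. z = (p̂ - p₀)/√(p₀(1-p₀)/n) = 3.651. Critical: ±1.96. Reject H₀.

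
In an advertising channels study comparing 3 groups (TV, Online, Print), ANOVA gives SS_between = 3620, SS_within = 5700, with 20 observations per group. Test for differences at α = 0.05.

df_between = 2, df_within = 57. F = MS_between/MS_within = 1810.0/100.0 = 18.1. F_crit ≈ 3.159. Reject H₀. At least one mean differs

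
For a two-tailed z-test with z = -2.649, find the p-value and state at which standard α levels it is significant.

p = 2·P(Z > |-2.649|) = 2·(1 - Φ(2.649)) ≈ 0.0081. Significant at α = 0.1; Significant at α = 0.05; Significant at α = 0.01.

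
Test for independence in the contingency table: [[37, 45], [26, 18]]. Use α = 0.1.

χ² = 2.235. df = 1, critical = 2.706. Fail to reject H₀. No evidence of dependence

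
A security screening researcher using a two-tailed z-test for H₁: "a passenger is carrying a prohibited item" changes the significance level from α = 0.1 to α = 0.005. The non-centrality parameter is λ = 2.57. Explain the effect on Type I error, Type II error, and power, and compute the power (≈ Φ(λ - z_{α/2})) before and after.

Decreasing α from 0.1 to 0.005:
• Type I error rate decreases (α is the Type I rate by definition).
• Critical value moves from z_{α/2} = 1.645 to 2.807, so power = Φ(λ - z_{α/2}) goes from Φ(2.57 - 1.645) = 0.823 to Φ(2.57 - 2.807) = 0.406.
• Type II error rate β = 1 - power therefore increases (0.177 → 0.594).
Appropriate when false positives are costly — here, detaining an innocent passenger — delay and inconvenience.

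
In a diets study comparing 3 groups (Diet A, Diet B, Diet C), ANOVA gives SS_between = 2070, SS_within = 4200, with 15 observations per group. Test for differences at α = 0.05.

df_between = 2, df_within = 42. F = MS_between/MS_within = 1035.0/100.0 = 10.35. F_crit ≈ 3.22. Reject H₀. At least one mean differs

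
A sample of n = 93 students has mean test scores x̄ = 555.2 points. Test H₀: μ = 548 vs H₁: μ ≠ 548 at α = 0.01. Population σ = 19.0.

z = (x̄ - μ₀)/(σ/√n) = (555.2 - 548)/(19.0/√93) = 3.654. Critical value: ±2.576. Since |3.654| > 2.576, Reject H₀.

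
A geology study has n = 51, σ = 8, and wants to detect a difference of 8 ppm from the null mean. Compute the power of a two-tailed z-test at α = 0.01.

SE = σ/√n = 8/√51 = 1.12. Non-centrality λ = d/SE = 8/1.12 = 7.141. Power ≈ Φ(λ - z_{α/2}) = Φ(7.141 - 2.576) = Φ(4.565) = 1.0.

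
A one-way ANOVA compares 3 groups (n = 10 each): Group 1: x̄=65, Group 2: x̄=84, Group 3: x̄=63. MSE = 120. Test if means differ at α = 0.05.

Grand mean = 70.67. SS_between = 2686.67, MS_between = 1343.33. F = 11.194, F_crit ≈ 3.354. Reject H₀.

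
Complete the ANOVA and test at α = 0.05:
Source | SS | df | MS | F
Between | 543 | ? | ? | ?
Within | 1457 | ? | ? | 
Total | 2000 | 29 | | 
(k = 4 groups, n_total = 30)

df_between = 3, df_within = 26. MS_between = 181.0, MS_within = 56.04. F = 3.23, F_crit ≈ 2.975. Reject H₀.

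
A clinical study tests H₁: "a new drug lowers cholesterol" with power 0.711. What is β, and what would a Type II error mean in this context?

β = 1 - power = 1 - 0.711 = 0.289. A Type II error is failing to reject H₀ when H₀ is false (false negative) — here, failing to conclude that a new drug lowers cholesterol when in fact it is true. Consequence: shelving an effective drug — patients miss out on a treatment that would have helped.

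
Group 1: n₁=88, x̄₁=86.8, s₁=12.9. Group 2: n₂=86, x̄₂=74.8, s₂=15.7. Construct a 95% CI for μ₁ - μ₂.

Difference = 12.0. SE = √(12.9²/88 + 15.7²/86) = 2.181. CI = (7.73, 16.27)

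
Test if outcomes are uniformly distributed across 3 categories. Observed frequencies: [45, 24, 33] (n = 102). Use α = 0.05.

Expected = 34 each. χ² = Σ(O-E)²/E = 6.529. df = 2, critical value = 5.991. Reject H₀.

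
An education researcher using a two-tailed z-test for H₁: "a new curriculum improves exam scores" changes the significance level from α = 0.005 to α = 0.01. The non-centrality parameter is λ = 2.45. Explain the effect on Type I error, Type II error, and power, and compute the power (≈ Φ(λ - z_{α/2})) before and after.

Increasing α from 0.005 to 0.01:
• Type I error rate increases (α is the Type I rate by definition).
• Critical value moves from z_{α/2} = 2.807 to 2.576, so power = Φ(λ - z_{α/2}) goes from Φ(2.45 - 2.807) = 0.361 to Φ(2.45 - 2.576) = 0.45.
• Type II error rate β = 1 - power therefore decreases (0.639 → 0.55).
Appropriate when false negatives are costly — here, keeping the old curriculum when the new one would have helped students.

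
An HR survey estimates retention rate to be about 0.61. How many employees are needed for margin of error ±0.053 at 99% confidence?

n = z²p(1-p)/E² = 2.576²×0.61×0.39/0.053² = 562.0 → n = 562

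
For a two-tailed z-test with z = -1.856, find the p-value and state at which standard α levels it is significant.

p = 2·P(Z > |-1.856|) = 2·(1 - Φ(1.856)) ≈ 0.0635. Significant at α = 0.1.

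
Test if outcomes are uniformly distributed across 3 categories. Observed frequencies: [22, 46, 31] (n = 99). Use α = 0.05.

Expected = 33 each. χ² = Σ(O-E)²/E = 8.909. df = 2, critical value = 5.991. Reject H₀.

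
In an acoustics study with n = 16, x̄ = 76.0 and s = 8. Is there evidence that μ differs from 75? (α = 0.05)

t = (x̄ - μ₀)/(s/√n) = (76.0 - 75)/(8/√16) = 0.5. df = 15, critical t = ±2.131. Fail to reject H₀.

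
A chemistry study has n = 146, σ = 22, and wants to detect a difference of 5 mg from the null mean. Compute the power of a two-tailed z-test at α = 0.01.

SE = σ/√n = 22/√146 = 1.821. Non-centrality λ = d/SE = 5/1.821 = 2.746. Power ≈ Φ(λ - z_{α/2}) = Φ(2.746 - 2.576) = Φ(0.17) = 0.568.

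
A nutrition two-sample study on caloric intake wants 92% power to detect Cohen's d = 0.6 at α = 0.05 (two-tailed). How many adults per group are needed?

z_{α/2} = 1.96, z_β = Φ⁻¹(0.92) = 1.405. For medium effect (d = 0.6): n per group = 2(z_{α/2} + z_β)²/d² = 2(1.96 + 1.405)²/0.6² = 62.9 → 63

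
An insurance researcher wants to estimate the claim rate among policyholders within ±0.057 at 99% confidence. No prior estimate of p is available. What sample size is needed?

Conservative approach: use p = 0.5 (maximizes p(1-p) = 0.25). n = z²(0.25)/E² = 2.576²×0.25/0.057² = 510.6 → n = 511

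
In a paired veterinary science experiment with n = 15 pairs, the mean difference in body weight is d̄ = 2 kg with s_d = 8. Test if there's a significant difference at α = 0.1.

t = d̄/(s_d/√n) = 2/(8/√15) = 0.968. df = 14, critical t = ±1.761. Fail to reject H₀.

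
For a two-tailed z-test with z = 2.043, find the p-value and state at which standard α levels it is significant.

p = 2·P(Z > |2.043|) = 2·(1 - Φ(2.043)) ≈ 0.0411. Significant at α = 0.1; Significant at α = 0.05.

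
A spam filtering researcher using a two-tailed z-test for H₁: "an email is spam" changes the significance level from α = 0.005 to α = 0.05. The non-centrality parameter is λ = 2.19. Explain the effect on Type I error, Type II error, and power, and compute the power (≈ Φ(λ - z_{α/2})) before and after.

Increasing α from 0.005 to 0.05:
• Type I error rate increases (α is the Type I rate by definition).
• Critical value moves from z_{α/2} = 2.807 to 1.96, so power = Φ(λ - z_{α/2}) goes from Φ(2.19 - 2.807) = 0.269 to Φ(2.19 - 1.96) = 0.591.
• Type II error rate β = 1 - power therefore decreases (0.731 → 0.409).
Appropriate when false negatives are costly — here, a spam email lands in the inbox.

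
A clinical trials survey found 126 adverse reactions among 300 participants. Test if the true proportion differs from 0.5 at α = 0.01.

p̂ = 0.42, p₀ = 0.5. z = (p̂ - p₀)/√(p₀(1-p₀)/n) = -2.771. Critical: ±2.576. Reject H₀.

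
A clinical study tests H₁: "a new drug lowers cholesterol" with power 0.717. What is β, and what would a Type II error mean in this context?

β = 1 - power = 1 - 0.717 = 0.283. A Type II error is failing to reject H₀ when H₀ is false (false negative) — here, failing to conclude that a new drug lowers cholesterol when in fact it is true. Consequence: shelving an effective drug — patients miss out on a treatment that would have helped.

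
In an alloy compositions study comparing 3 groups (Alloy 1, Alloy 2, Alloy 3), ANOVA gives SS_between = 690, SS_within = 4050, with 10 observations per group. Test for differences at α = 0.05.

df_between = 2, df_within = 27. F = MS_between/MS_within = 345.0/150.0 = 2.3. F_crit ≈ 3.354. Fail to reject H₀.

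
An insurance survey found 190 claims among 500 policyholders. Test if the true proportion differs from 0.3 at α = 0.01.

p̂ = 0.38, p₀ = 0.3. z = (p̂ - p₀)/√(p₀(1-p₀)/n) = 3.904. Critical: ±2.576. Reject H₀.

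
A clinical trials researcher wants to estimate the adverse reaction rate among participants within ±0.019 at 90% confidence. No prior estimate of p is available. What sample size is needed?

Conservative approach: use p = 0.5 (maximizes p(1-p) = 0.25). n = z²(0.25)/E² = 1.645²×0.25/0.019² = 1874.0 → n = 1874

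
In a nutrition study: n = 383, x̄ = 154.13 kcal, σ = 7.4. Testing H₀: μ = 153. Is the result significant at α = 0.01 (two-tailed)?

z = (154.13 - 153)/(7.4/√383) = 2.988. Since |z| > 2.576, significant at α = 0.01.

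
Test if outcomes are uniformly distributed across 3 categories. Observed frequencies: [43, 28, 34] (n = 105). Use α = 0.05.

Expected = 35 each. χ² = Σ(O-E)²/E = 3.257. df = 2, critical value = 5.991. Fail to reject H₀.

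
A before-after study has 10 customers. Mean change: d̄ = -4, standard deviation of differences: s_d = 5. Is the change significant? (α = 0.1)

t = d̄/(s_d/√n) = -4/(5/√10) = -2.53. df = 9, critical t = ±1.833. Reject H₀.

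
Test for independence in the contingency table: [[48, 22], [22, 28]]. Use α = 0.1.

χ² = 7.245. df = 1, critical = 2.706. Reject H₀. Variables are dependent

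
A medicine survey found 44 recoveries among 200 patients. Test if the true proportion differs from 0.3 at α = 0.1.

p̂ = 0.22, p₀ = 0.3. z = (p̂ - p₀)/√(p₀(1-p₀)/n) = -2.469. Critical: ±1.645. Reject H₀.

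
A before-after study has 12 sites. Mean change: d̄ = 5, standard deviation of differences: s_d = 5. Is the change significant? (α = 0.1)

t = d̄/(s_d/√n) = 5/(5/√12) = 3.464. df = 11, critical t = ±1.796. Reject H₀.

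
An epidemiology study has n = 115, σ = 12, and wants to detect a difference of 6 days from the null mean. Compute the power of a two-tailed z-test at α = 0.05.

SE = σ/√n = 12/√115 = 1.119. Non-centrality λ = d/SE = 6/1.119 = 5.362. Power ≈ Φ(λ - z_{α/2}) = Φ(5.362 - 1.96) = Φ(3.402) = 1.0.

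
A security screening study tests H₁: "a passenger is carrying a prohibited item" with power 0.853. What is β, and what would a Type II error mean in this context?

β = 1 - power = 1 - 0.853 = 0.147. A Type II error is failing to reject H₀ when H₀ is false (false negative) — here, failing to conclude that a passenger is carrying a prohibited item when in fact it is true. Consequence: letting a prohibited item through — security breach.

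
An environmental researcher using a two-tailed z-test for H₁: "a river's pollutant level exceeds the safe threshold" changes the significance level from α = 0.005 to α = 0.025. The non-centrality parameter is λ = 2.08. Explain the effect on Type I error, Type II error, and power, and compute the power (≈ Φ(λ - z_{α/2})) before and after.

Increasing α from 0.005 to 0.025:
• Type I error rate increases (α is the Type I rate by definition).
• Critical value moves from z_{α/2} = 2.807 to 2.241, so power = Φ(λ - z_{α/2}) goes from Φ(2.08 - 2.807) = 0.234 to Φ(2.08 - 2.241) = 0.436.
• Type II error rate β = 1 - power therefore decreases (0.766 → 0.564).
Appropriate when false negatives are costly — here, allowing unsafe pollution to continue.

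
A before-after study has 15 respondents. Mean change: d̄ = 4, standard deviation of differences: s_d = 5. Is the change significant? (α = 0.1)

t = d̄/(s_d/√n) = 4/(5/√15) = 3.098. df = 14, critical t = ±1.761. Reject H₀.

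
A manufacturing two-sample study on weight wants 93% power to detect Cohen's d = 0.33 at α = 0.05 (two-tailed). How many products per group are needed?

z_{α/2} = 1.96, z_β = Φ⁻¹(0.93) = 1.476. For small effect (d = 0.33): n per group = 2(z_{α/2} + z_β)²/d² = 2(1.96 + 1.476)²/0.33² = 216.8 → 217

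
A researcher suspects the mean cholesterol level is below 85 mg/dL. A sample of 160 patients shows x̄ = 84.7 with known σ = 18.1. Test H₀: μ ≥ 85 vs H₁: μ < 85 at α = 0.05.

z = -0.21. Critical value: -1.645. Fail to reject H₀.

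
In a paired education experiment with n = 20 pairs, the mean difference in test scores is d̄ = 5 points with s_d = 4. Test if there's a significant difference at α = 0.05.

t = d̄/(s_d/√n) = 5/(4/√20) = 5.59. df = 19, critical t = ±2.093. Reject H₀.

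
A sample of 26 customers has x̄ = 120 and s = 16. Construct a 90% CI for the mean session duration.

CI = x̄ ± t*(s/√n) = 120 ± 1.708(16/√26) = (114.64, 125.36)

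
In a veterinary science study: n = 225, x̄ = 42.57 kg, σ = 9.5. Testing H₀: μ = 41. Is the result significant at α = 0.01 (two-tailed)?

z = (42.57 - 41)/(9.5/√225) = 2.479. Since |z| ≤ 2.576, not significant at α = 0.01.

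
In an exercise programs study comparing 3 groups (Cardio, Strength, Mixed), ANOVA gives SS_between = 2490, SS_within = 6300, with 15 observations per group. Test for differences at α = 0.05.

df_between = 2, df_within = 42. F = MS_between/MS_within = 1245.0/150.0 = 8.3. F_crit ≈ 3.22. Reject H₀. At least one mean differs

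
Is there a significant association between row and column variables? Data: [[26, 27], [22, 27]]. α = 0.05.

χ² = 0.177. df = 1, critical = 3.841. Fail to reject H₀. No evidence of dependence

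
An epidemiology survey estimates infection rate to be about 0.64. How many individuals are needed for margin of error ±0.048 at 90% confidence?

n = z²p(1-p)/E² = 1.645²×0.64×0.36/0.048² = 270.6 → n = 271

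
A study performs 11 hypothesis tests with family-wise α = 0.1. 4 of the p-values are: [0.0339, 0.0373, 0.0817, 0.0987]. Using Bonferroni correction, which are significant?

Bonferroni α = 0.1/11 = 0.00909. None of the given p-values are significant.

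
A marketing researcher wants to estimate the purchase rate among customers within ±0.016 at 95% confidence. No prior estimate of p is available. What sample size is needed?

Conservative approach: use p = 0.5 (maximizes p(1-p) = 0.25). n = z²(0.25)/E² = 1.96²×0.25/0.016² = 3751.6 → n = 3752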